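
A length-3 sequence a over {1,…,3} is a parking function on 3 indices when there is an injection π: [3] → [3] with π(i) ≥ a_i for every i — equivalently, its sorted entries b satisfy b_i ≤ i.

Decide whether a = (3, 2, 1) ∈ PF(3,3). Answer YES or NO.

Sorted: b = (1, 2, 3).
  b_1=1 ≤ 1
  b_2=2 ≤ 2
  b_3=3 ≤ 3
All bounds hold ⇒ YES

YES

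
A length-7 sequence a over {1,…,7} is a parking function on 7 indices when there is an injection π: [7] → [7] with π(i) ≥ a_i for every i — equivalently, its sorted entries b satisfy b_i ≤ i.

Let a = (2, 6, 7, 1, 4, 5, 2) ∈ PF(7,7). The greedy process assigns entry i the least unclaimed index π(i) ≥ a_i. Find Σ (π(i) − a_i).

Σπ = 7·8/2 = 28 (π permutes [7]); Σa = 2+6+7+1+4+5+2 = 27; disp = 28−27 = 1.

1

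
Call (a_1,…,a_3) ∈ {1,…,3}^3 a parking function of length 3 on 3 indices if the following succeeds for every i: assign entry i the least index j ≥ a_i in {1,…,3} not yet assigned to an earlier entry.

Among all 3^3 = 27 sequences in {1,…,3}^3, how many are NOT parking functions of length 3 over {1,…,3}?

11

#PF = (3−3+1)·(3+1)^(3−1) = 1 · 16 = 16 (Pollak)
Check (3,2,3) → sorted (2,3,3): b_1=2>1, not a PF.
3^3 − 16 = 27 − 16 = 11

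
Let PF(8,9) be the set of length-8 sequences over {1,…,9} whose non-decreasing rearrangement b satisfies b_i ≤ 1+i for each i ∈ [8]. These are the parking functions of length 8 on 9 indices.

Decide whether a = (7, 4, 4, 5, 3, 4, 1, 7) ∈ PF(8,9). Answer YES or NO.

YES

Rearranged: b = (1, 3, 4, 4, 4, 5, 7, 7).
  b_1=1 ≤ 2
  b_2=3 ≤ 3
  b_3=4 ≤ 4
  b_4=4 ≤ 5
  b_5=4 ≤ 6
  b_6=5 ≤ 7
  b_7=7 ≤ 8
  b_8=7 ≤ 9
All bounds hold ⇒ YES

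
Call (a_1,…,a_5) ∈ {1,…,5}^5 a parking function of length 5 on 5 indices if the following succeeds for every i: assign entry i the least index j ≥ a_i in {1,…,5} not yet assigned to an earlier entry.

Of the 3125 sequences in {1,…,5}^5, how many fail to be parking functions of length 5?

1829

|PF| = (5+1−5)·(5+1)^{5−1} = 1×1296 = 1296 [KW]
E.g. (4,5,2,3,5) → sorted (2,3,4,5,5): b_1=2>1, not a PF.
Total 3125; non-PF = 3125−1296 = 1829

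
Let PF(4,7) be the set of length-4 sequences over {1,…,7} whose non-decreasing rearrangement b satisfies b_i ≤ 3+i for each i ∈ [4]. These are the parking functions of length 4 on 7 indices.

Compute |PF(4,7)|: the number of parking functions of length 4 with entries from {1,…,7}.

2048

#PF = (8−4)·8^(4−1) = 4×512 = 2048 (Konheim–Weiss)
E.g. (1,3,1,7) → sorted (1,1,3,7): b_i ≤ 3+i ∀i, a PF.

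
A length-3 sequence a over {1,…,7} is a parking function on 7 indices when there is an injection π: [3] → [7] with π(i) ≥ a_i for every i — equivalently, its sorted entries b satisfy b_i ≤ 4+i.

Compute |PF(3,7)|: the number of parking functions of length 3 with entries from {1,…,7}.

|PF| = (8−3)·8^(3−1) = 5×64 = 320 (Pollak)
E.g. (5,5,5) → sorted (5,5,5): b_i ≤ 4+i ∀i, a PF.

320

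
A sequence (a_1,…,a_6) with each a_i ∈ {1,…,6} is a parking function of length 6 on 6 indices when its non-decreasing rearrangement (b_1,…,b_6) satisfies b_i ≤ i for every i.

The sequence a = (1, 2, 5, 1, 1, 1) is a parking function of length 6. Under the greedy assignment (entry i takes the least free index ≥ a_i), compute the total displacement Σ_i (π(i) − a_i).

10

Σπ = 21 ({1..6} each once); Σa = 1+2+5+1+1+1 = 11; disp = 21−11 = 10.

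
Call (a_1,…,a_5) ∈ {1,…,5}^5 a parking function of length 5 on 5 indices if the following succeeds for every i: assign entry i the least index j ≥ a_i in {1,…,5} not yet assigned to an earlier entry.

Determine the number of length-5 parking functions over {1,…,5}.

#PF = (5+1−5)·(5+1)^{5−1} = 1×1296 = 1296 (Konheim–Weiss)
One tuple (4,1,3,2,3) → sorted (1,2,3,3,4): b_i ≤ i ∀i, a PF.

1296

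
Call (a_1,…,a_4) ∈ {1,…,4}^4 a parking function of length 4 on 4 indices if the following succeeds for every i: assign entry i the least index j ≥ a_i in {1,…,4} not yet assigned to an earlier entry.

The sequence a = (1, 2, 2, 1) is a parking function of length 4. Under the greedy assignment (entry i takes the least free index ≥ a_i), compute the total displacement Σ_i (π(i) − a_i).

4

Σπ(i) = 1+…+4 = 10; Σa = 1+2+2+1 = 6; disp = 10−6 = 4.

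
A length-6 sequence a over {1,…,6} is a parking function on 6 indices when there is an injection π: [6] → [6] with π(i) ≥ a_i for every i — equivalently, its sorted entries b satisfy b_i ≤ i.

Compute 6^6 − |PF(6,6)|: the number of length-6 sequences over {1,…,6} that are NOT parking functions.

|PF(6,6)| = (7−6)·7^(6−1) = 1×16807 = 16807 (Pollak)
One tuple (6,5,2,5,2,6) → sorted (2,2,5,5,6,6): b_1=2>1, not a PF.
So 46656 − 16807 = 29849 fail.

29849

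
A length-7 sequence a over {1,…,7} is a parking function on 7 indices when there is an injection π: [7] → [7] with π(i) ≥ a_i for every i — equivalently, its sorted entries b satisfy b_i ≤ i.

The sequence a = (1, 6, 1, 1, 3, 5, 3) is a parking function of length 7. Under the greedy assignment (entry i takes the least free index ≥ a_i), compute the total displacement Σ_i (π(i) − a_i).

Σπ = 7·8/2 = 28 (π permutes [7]); Σa = 1+6+1+1+3+5+3 = 20; disp = 28−20 = 8.

8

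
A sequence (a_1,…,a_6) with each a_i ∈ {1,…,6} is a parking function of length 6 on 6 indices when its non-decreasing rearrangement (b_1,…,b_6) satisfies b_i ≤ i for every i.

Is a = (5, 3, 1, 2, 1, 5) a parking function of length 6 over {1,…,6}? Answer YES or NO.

YES

Order a: b = (1, 1, 2, 3, 5, 5).
  b_1=1 ≤ 1
  b_2=1 ≤ 2
  b_3=2 ≤ 3
  b_4=3 ≤ 4
  b_5=5 ≤ 5
  b_6=5 ≤ 6
All bounds hold ⇒ YES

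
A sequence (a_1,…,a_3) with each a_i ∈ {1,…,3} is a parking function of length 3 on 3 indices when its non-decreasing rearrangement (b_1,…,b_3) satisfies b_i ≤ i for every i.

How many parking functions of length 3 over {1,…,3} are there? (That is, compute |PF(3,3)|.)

|PF| = (3+1−3)·(3+1)^{3−1} = 1·16 = 16 (Pollak)
E.g. (3,1,1) → sorted (1,1,3): b_i ≤ i ∀i, a PF.

16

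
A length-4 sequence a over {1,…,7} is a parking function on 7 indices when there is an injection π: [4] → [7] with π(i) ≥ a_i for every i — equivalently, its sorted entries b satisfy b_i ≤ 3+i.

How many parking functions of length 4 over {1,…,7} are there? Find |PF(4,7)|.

2048

|PF(4,7)| = (7−4+1)·(7+1)^(4−1) = 4·512 = 2048 (Konheim–Weiss)
E.g. (4,1,7,5) → sorted (1,4,5,7): b_i ≤ 3+i ∀i, a PF.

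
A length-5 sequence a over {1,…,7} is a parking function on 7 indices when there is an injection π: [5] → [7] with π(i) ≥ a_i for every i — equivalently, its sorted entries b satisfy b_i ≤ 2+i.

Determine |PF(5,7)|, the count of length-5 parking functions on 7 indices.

12288

#PF = (7+1−5)·(7+1)^{5−1} = 3·4096 = 12288 (Pollak)
Example (3,5,3,3,4) → sorted (3,3,3,4,5): b_i ≤ 2+i ∀i, a PF.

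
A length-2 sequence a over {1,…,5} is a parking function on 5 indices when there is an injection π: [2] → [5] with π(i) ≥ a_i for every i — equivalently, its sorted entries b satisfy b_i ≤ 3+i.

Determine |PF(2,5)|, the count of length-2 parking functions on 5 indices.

|PF(2,5)| = (5−2+1)·(5+1)^(2−1) = 4×6 = 24 [KW]
E.g. (2,5) → sorted (2,5): b_i ≤ 3+i ∀i, a PF.

24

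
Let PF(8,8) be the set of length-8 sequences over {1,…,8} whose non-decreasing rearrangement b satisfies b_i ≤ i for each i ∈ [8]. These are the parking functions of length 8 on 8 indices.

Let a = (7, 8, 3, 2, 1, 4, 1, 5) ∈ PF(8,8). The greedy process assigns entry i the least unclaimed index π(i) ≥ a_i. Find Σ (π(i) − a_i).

Σπ(i) = 1+…+8 = 36; Σa = 7+8+3+2+1+4+1+5 = 31; disp = 36−31 = 5.

5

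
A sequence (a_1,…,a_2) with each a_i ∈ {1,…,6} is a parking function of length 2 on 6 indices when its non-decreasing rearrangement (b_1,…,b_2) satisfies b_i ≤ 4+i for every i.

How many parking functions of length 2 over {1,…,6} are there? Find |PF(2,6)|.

35

|PF| = (6+1−2)·(6+1)^{2−1} = 5·7 = 35 (Konheim–Weiss)
E.g. (2,3) → sorted (2,3): b_i ≤ 4+i ∀i, a PF.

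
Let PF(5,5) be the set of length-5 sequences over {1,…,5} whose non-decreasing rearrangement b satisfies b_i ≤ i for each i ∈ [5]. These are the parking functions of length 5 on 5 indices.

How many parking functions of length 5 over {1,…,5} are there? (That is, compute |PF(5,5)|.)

Count = 1·6^4 = 1·1296 = 1296 (Pollak)
One tuple (3,3,1,3,1) → sorted (1,1,3,3,3): b_i ≤ i ∀i, a PF.

1296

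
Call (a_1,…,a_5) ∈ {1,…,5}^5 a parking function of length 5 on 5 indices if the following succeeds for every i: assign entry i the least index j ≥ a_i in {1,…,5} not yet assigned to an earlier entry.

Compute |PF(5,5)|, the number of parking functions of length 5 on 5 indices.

1296

|PF(5,5)| = (6−5)·6^(5−1) = 1·1296 = 1296
Check (5,3,2,1,3) → sorted (1,2,3,3,5): b_i ≤ i ∀i, a PF.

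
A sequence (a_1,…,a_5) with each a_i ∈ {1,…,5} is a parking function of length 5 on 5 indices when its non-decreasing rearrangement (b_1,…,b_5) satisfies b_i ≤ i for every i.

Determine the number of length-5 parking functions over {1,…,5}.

1296

#PF = (5+1−5)·(5+1)^{5−1} = 1×1296 = 1296 (Konheim–Weiss)
One tuple (1,2,2,5,1) → sorted (1,1,2,2,5): b_i ≤ i ∀i, a PF.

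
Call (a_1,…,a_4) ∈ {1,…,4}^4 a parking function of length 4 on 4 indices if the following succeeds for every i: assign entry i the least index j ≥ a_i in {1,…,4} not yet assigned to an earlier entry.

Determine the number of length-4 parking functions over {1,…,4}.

|PF| = 1·5^3 = 1×125 = 125 [KW]
E.g. (3,4,1,2) → sorted (1,2,3,4): b_i ≤ i ∀i, a PF.

125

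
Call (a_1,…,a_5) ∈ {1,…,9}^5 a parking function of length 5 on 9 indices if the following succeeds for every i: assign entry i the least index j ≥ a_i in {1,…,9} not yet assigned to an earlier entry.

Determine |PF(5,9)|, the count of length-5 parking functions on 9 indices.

50000

#PF = (9−5+1)·(9+1)^(5−1) = 5×10000 = 50000 (Pollak)
E.g. (4,2,4,9,3) → sorted (2,3,4,4,9): b_i ≤ 4+i ∀i, a PF.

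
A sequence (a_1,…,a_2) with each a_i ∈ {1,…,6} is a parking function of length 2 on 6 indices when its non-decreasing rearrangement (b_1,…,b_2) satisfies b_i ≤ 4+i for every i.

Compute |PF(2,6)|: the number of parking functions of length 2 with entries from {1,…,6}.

35

Count = (6−2+1)·(6+1)^(2−1) = 5·7 = 35
Check (1,6) → sorted (1,6): b_i ≤ 4+i ∀i, a PF.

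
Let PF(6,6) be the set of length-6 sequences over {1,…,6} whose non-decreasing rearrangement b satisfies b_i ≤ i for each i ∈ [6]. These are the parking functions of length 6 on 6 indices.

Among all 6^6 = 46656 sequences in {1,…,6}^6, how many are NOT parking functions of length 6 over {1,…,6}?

29849

#PF = (6+1−6)·(6+1)^{6−1} = 1·16807 = 16807 (Pollak)
Check (5,6,5,6,5,5) → sorted (5,5,5,5,6,6): b_1=5>1, not a PF.
Total 46656; non-PF = 46656−16807 = 29849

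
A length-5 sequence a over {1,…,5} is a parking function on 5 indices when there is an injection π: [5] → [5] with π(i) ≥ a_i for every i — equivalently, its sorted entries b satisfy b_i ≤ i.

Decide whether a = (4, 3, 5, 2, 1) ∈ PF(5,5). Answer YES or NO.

Order a: b = (1, 2, 3, 4, 5).
  b_1=1 ≤ 1
  b_2=2 ≤ 2
  b_3=3 ≤ 3
  b_4=4 ≤ 4
  b_5=5 ≤ 5
All bounds hold ⇒ YES

YES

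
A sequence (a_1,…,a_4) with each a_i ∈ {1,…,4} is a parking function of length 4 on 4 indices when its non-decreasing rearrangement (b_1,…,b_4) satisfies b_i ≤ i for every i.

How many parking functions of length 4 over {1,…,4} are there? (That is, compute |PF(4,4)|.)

|PF| = 1·5^3 = 1×125 = 125 (Pollak)
Check (1,3,1,1) → sorted (1,1,1,3): b_i ≤ i ∀i, a PF.

125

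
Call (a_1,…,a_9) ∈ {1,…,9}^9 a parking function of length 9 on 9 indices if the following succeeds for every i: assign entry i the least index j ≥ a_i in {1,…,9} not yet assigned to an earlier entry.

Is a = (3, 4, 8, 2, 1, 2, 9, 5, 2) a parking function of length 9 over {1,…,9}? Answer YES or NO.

YES

Rearranged: b = (1, 2, 2, 2, 3, 4, 5, 8, 9).
  b_1=1 ≤ 1
  b_2=2 ≤ 2
  b_3=2 ≤ 3
  b_4=2 ≤ 4
  b_5=3 ≤ 5
  b_6=4 ≤ 6
  b_7=5 ≤ 7
  b_8=8 ≤ 8
  b_9=9 ≤ 9
All bounds hold ⇒ YES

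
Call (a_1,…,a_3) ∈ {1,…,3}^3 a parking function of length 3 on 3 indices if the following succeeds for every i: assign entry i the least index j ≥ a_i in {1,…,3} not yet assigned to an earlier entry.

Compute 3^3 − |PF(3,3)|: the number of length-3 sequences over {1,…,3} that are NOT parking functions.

11

#PF = (4−3)·4^(3−1) = 1·16 = 16 (Pollak)
One tuple (3,1,3) → sorted (1,3,3): b_2=3>2, not a PF.
So 27 − 16 = 11 fail.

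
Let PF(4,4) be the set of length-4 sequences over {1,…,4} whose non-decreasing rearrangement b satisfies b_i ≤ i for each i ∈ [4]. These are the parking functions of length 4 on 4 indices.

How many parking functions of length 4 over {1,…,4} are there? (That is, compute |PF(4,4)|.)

125

|PF| = (5−4)·5^(4−1) = 1×125 = 125 [KW]
E.g. (3,1,2,1) → sorted (1,1,2,3): b_i ≤ i ∀i, a PF.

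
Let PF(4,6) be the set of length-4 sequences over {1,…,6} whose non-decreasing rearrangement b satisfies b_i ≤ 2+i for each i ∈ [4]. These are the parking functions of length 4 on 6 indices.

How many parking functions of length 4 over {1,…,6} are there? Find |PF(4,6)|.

1029

|PF(4,6)| = (6−4+1)·(6+1)^(4−1) = 3·343 = 1029 (Konheim–Weiss)
Example (4,1,1,5) → sorted (1,1,4,5): b_i ≤ 2+i ∀i, a PF.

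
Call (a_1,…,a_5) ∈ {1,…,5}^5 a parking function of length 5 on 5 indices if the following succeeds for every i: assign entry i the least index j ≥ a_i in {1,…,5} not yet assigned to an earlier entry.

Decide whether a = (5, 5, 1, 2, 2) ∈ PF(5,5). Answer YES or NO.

Rearranged: b = (1, 2, 2, 5, 5).
  b_1=1 ≤ 1
  b_2=2 ≤ 2
  b_3=2 ≤ 3
  b_4=5 > 4
  fails at i=4 ⇒ NO

NO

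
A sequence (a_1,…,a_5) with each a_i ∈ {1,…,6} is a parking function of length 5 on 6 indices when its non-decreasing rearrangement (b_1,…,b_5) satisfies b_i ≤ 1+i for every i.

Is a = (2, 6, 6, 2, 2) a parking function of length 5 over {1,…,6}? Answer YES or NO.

Order a: b = (2, 2, 2, 6, 6).
  b_1=2 ≤ 2
  b_2=2 ≤ 3
  b_3=2 ≤ 4
  b_4=6 > 5
  fails at i=4 ⇒ NO

NO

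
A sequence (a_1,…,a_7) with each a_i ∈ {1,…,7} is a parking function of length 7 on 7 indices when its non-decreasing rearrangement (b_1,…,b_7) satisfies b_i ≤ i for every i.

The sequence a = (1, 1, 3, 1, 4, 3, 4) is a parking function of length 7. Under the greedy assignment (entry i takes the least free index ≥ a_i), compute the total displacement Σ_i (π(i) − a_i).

11

Σπ = 7·8/2 = 28 (π permutes [7]); Σa = 1+1+3+1+4+3+4 = 17; disp = 28−17 = 11.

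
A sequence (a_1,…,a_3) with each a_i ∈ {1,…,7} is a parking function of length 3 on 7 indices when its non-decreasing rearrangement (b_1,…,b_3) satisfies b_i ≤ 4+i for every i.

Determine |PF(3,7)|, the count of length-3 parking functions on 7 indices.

320

|PF(3,7)| = 5·8^2 = 5 · 64 = 320 (Konheim–Weiss)
Check (5,4,1) → sorted (1,4,5): b_i ≤ 4+i ∀i, a PF.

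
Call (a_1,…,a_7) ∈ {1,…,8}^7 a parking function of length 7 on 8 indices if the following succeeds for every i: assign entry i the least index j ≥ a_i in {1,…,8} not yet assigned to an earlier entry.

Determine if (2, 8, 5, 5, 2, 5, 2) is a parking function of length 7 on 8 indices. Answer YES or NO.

Sorted: b = (2, 2, 2, 5, 5, 5, 8).
  b_1=2 ≤ 2
  b_2=2 ≤ 3
  b_3=2 ≤ 4
  b_4=5 ≤ 5
  b_5=5 ≤ 6
  b_6=5 ≤ 7
  b_7=8 ≤ 8
All bounds hold ⇒ YES

YES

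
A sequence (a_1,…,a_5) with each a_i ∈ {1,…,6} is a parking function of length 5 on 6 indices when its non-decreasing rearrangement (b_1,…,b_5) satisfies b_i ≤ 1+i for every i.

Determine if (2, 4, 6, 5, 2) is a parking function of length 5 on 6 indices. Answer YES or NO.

YES

Order a: b = (2, 2, 4, 5, 6).
  b_1=2 ≤ 2
  b_2=2 ≤ 3
  b_3=4 ≤ 4
  b_4=5 ≤ 5
  b_5=6 ≤ 6
All bounds hold ⇒ YES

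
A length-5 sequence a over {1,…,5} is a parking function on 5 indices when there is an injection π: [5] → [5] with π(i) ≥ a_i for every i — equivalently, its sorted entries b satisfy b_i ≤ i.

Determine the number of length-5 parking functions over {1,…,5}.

1296

Count = 1·6^4 = 1 · 1296 = 1296
E.g. (3,2,3,1,5) → sorted (1,2,3,3,5): b_i ≤ i ∀i, a PF.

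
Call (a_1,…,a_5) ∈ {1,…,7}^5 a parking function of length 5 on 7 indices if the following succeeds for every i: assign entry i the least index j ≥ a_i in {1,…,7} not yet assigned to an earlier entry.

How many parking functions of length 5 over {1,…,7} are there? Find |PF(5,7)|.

12288

|PF| = (8−5)·8^(5−1) = 3×4096 = 12288 (Konheim–Weiss)
One tuple (6,5,7,3,1) → sorted (1,3,5,6,7): b_i ≤ 2+i ∀i, a PF.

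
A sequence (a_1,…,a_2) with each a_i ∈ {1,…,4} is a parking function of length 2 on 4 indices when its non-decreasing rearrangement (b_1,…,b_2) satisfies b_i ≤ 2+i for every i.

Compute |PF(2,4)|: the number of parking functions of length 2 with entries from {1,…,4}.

15

|PF(2,4)| = (5−2)·5^(2−1) = 3×5 = 15 (Pollak)
One tuple (4,3) → sorted (3,4): b_i ≤ 2+i ∀i, a PF.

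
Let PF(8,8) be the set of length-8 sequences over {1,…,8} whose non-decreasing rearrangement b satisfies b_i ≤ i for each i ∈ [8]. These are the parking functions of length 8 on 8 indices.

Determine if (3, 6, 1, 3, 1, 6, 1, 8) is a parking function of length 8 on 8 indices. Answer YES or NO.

Rearranged: b = (1, 1, 1, 3, 3, 6, 6, 8).
  b_1=1 ≤ 1
  b_2=1 ≤ 2
  b_3=1 ≤ 3
  b_4=3 ≤ 4
  b_5=3 ≤ 5
  b_6=6 ≤ 6
  b_7=6 ≤ 7
  b_8=8 ≤ 8
All bounds hold ⇒ YES

YES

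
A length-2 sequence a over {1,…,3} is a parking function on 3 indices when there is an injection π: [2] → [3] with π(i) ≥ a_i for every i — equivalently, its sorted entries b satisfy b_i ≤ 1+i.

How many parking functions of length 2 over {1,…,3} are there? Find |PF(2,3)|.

8

|PF| = 2·4^1 = 2·4 = 8
E.g. (2,3) → sorted (2,3): b_i ≤ 1+i ∀i, a PF.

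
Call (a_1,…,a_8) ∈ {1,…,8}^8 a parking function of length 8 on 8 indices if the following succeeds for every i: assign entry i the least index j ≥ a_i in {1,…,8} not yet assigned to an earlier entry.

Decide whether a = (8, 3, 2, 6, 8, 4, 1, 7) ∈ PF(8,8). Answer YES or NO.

NO

Rearranged: b = (1, 2, 3, 4, 6, 7, 8, 8).
  b_1=1 ≤ 1
  b_2=2 ≤ 2
  b_3=3 ≤ 3
  b_4=4 ≤ 4
  b_5=6 > 5
  fails at i=5 ⇒ NO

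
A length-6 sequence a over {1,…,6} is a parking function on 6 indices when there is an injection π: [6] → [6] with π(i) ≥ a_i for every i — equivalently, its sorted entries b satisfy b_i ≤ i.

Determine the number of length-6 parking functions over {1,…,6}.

#PF = (7−6)·7^(6−1) = 1×16807 = 16807 (Konheim–Weiss)
E.g. (1,5,1,1,1,3) → sorted (1,1,1,1,3,5): b_i ≤ i ∀i, a PF.

16807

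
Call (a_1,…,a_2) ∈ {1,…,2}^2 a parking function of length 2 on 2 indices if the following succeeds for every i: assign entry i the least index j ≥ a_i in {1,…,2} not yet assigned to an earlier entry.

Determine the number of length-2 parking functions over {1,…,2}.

|PF| = (2−2+1)·(2+1)^(2−1) = 1·3 = 3 [KW]
One tuple (2,1) → sorted (1,2): b_i ≤ i ∀i, a PF.

3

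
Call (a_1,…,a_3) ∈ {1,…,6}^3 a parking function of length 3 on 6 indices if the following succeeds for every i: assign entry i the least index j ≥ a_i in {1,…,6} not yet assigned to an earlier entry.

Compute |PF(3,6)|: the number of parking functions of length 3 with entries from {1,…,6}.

196

|PF| = 4·7^2 = 4×49 = 196
Check (2,5,6) → sorted (2,5,6): b_i ≤ 3+i ∀i, a PF.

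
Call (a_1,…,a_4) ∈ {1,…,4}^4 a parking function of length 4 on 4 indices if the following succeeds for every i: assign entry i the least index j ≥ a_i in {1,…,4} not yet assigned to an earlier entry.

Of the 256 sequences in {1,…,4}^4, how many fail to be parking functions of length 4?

131

|PF(4,4)| = (5−4)·5^(4−1) = 1 · 125 = 125 [KW]
E.g. (3,4,4,3) → sorted (3,3,4,4): b_1=3>1, not a PF.
Total 256; non-PF = 256−125 = 131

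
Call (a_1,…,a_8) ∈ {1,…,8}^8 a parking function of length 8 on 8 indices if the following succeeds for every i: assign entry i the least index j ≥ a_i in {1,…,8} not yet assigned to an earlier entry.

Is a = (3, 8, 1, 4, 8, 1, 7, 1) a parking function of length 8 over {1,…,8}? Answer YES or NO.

NO

Rearranged: b = (1, 1, 1, 3, 4, 7, 8, 8).
  b_1=1 ≤ 1
  b_2=1 ≤ 2
  b_3=1 ≤ 3
  b_4=3 ≤ 4
  b_5=4 ≤ 5
  b_6=7 > 6
  fails at i=6 ⇒ NO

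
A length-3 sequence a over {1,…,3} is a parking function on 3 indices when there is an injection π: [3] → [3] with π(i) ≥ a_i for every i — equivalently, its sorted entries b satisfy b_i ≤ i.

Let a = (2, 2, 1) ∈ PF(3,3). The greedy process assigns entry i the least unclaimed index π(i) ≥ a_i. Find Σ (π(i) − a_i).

1

Σπ = 6 ({1..3} each once); Σa = 2+2+1 = 5; disp = 6−5 = 1.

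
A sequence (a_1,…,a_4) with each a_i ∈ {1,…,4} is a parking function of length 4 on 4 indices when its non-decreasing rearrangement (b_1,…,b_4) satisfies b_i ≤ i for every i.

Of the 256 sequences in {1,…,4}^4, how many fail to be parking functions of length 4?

|PF| = (4−4+1)·(4+1)^(4−1) = 1×125 = 125 (Konheim–Weiss)
One tuple (4,4,3,2) → sorted (2,3,4,4): b_1=2>1, not a PF.
So 256 − 125 = 131 fail.

131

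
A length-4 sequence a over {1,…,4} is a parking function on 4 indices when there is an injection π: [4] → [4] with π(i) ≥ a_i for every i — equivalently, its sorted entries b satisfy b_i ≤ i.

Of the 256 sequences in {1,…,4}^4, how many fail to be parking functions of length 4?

Count = (5−4)·5^(4−1) = 1×125 = 125 [KW]
Check (3,2,4,4) → sorted (2,3,4,4): b_1=2>1, not a PF.
So 256 − 125 = 131 fail.

131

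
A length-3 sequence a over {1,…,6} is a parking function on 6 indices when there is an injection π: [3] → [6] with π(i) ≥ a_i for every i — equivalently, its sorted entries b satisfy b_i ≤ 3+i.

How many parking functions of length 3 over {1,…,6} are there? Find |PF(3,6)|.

|PF| = (7−3)·7^(3−1) = 4 · 49 = 196 [KW]
Check (6,4,3) → sorted (3,4,6): b_i ≤ 3+i ∀i, a PF.

196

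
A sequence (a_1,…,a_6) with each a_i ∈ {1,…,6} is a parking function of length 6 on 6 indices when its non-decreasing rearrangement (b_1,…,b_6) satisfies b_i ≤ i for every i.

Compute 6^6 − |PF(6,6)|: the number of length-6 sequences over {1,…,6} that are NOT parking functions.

|PF| = (7−6)·7^(6−1) = 1×16807 = 16807 (Konheim–Weiss)
Check (6,5,6,4,5,1) → sorted (1,4,5,5,6,6): b_2=4>2, not a PF.
6^6 − 16807 = 46656 − 16807 = 29849

29849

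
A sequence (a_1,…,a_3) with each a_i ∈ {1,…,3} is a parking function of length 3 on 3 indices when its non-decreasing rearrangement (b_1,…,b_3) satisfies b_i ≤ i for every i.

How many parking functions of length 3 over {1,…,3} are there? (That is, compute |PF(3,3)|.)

16

#PF = (3−3+1)·(3+1)^(3−1) = 1·16 = 16 (Konheim–Weiss)
E.g. (1,1,2) → sorted (1,1,2): b_i ≤ i ∀i, a PF.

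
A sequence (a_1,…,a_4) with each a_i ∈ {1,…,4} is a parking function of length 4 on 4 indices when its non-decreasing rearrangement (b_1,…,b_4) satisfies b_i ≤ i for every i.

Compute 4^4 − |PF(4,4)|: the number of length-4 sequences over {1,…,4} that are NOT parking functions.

Count = (5−4)·5^(4−1) = 1·125 = 125
Example (4,4,3,1) → sorted (1,3,4,4): b_2=3>2, not a PF.
4^4 − 125 = 256 − 125 = 131

131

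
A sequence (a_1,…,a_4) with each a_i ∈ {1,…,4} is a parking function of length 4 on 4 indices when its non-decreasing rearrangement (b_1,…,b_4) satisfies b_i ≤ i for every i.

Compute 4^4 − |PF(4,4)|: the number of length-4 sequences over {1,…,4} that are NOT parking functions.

Count = (4+1−4)·(4+1)^{4−1} = 1·125 = 125
E.g. (4,4,3,3) → sorted (3,3,4,4): b_1=3>1, not a PF.
So 256 − 125 = 131 fail.

131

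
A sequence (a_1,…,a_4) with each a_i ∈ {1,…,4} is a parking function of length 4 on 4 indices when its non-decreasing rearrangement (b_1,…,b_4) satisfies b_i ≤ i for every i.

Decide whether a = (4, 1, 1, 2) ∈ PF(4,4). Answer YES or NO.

YES

Sorted: b = (1, 1, 2, 4).
  b_1=1 ≤ 1
  b_2=1 ≤ 2
  b_3=2 ≤ 3
  b_4=4 ≤ 4
All bounds hold ⇒ YES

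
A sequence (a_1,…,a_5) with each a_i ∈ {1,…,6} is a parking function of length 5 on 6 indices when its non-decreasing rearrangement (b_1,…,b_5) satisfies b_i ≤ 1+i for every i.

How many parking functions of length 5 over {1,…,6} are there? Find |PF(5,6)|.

#PF = (6+1−5)·(6+1)^{5−1} = 2×2401 = 4802 [KW]
Example (3,1,1,6,4) → sorted (1,1,3,4,6): b_i ≤ 1+i ∀i, a PF.

4802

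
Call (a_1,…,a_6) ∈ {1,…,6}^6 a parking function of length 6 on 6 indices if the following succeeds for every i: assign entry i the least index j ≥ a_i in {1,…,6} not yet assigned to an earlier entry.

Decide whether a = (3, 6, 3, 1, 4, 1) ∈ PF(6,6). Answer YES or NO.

Rearranged: b = (1, 1, 3, 3, 4, 6).
  b_1=1 ≤ 1
  b_2=1 ≤ 2
  b_3=3 ≤ 3
  b_4=3 ≤ 4
  b_5=4 ≤ 5
  b_6=6 ≤ 6
All bounds hold ⇒ YES

YES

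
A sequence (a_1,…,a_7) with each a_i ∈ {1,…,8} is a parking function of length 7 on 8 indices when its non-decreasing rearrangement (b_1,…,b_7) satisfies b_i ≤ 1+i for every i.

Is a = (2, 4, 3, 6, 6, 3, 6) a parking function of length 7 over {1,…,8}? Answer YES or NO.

Rearranged: b = (2, 3, 3, 4, 6, 6, 6).
  b_1=2 ≤ 2
  b_2=3 ≤ 3
  b_3=3 ≤ 4
  b_4=4 ≤ 5
  b_5=6 ≤ 6
  b_6=6 ≤ 7
  b_7=6 ≤ 8
All bounds hold ⇒ YES

YES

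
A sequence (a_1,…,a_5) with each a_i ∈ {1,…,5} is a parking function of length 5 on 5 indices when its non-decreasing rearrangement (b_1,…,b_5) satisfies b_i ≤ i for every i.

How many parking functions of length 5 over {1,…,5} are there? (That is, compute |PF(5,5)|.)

1296

|PF| = 1·6^4 = 1×1296 = 1296 [KW]
E.g. (1,1,4,1,5) → sorted (1,1,1,4,5): b_i ≤ i ∀i, a PF.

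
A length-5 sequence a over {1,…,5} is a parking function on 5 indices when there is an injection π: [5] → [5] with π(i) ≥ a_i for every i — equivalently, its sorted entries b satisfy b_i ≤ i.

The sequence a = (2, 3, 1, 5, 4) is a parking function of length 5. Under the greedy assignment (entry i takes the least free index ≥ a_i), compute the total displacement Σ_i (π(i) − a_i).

Σπ(i) = 1+…+5 = 15; Σa = 2+3+1+5+4 = 15; disp = 15−15 = 0.

0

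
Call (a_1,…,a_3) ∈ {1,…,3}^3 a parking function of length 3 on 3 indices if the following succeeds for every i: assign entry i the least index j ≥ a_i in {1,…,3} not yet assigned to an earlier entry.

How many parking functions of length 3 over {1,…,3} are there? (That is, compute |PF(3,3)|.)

|PF| = (3+1−3)·(3+1)^{3−1} = 1 · 16 = 16 (Pollak)
Example (3,2,1) → sorted (1,2,3): b_i ≤ i ∀i, a PF.

16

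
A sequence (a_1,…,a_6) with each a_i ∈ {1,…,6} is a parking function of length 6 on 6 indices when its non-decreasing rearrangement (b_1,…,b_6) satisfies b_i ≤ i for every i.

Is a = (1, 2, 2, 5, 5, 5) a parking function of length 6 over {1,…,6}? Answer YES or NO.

NO

Order a: b = (1, 2, 2, 5, 5, 5).
  b_1=1 ≤ 1
  b_2=2 ≤ 2
  b_3=2 ≤ 3
  b_4=5 > 4
  fails at i=4 ⇒ NO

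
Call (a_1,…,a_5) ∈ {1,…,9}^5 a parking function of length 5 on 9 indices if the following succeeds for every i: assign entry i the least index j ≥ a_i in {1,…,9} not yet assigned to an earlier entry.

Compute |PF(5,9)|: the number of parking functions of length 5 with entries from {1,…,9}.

|PF| = 5·10^4 = 5·10000 = 50000 (Konheim–Weiss)
Example (5,7,2,5,8) → sorted (2,5,5,7,8): b_i ≤ 4+i ∀i, a PF.

50000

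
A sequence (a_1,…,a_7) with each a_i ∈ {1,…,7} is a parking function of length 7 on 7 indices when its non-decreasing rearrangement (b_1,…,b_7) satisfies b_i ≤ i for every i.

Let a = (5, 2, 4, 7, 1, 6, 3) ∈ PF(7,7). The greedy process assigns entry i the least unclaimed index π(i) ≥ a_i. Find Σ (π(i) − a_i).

0

Σπ = 28 ({1..7} each once); Σa = 5+2+4+7+1+6+3 = 28; disp = 28−28 = 0.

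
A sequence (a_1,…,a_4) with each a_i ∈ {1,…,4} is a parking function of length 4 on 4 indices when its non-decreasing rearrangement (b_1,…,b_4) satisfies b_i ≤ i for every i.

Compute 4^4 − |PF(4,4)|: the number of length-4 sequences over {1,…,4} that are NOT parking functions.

131

|PF| = (4+1−4)·(4+1)^{4−1} = 1·125 = 125 (Pollak)
Example (1,4,2,4) → sorted (1,2,4,4): b_3=4>3, not a PF.
So 256 − 125 = 131 fail.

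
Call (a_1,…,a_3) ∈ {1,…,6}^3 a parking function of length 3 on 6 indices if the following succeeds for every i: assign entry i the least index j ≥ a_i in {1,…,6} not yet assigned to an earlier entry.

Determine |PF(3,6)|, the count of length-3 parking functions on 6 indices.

|PF| = (6+1−3)·(6+1)^{3−1} = 4×49 = 196 (Konheim–Weiss)
Example (5,3,5) → sorted (3,5,5): b_i ≤ 3+i ∀i, a PF.

196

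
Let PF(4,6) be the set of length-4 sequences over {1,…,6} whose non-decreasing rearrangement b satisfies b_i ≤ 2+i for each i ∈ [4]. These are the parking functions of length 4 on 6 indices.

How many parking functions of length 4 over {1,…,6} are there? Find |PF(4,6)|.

1029

|PF(4,6)| = (7−4)·7^(4−1) = 3·343 = 1029 [KW]
Example (4,2,1,2) → sorted (1,2,2,4): b_i ≤ 2+i ∀i, a PF.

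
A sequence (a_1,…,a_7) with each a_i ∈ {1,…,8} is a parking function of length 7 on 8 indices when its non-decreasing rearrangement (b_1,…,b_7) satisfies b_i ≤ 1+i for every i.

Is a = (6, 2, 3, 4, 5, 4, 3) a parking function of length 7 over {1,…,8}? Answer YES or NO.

YES

Sorted: b = (2, 3, 3, 4, 4, 5, 6).
  b_1=2 ≤ 2
  b_2=3 ≤ 3
  b_3=3 ≤ 4
  b_4=4 ≤ 5
  b_5=4 ≤ 6
  b_6=5 ≤ 7
  b_7=6 ≤ 8
All bounds hold ⇒ YES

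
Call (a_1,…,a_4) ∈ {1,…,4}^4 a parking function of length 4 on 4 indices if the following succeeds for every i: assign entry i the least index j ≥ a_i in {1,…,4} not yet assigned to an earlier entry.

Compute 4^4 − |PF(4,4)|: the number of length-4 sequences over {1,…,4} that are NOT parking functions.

131

Count = 1·5^3 = 1·125 = 125 (Konheim–Weiss)
E.g. (3,3,3,4) → sorted (3,3,3,4): b_1=3>1, not a PF.
Total 256; non-PF = 256−125 = 131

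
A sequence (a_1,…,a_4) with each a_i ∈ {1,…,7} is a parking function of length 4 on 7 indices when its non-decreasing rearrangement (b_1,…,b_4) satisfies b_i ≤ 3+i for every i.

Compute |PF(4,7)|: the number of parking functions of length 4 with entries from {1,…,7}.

2048

Count = (8−4)·8^(4−1) = 4 · 512 = 2048 (Pollak)
E.g. (2,1,5,2) → sorted (1,2,2,5): b_i ≤ 3+i ∀i, a PF.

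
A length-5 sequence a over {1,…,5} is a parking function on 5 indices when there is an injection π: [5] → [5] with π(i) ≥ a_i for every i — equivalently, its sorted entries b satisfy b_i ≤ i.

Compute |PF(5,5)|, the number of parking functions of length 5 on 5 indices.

1296

#PF = (5+1−5)·(5+1)^{5−1} = 1×1296 = 1296
Example (1,2,3,2,1) → sorted (1,1,2,2,3): b_i ≤ i ∀i, a PF.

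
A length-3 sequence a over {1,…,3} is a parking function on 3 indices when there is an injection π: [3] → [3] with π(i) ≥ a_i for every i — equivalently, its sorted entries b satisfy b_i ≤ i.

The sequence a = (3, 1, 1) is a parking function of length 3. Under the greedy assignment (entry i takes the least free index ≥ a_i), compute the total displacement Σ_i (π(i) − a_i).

Σπ(i) = 1+…+3 = 6; Σa = 3+1+1 = 5; disp = 6−5 = 1.

1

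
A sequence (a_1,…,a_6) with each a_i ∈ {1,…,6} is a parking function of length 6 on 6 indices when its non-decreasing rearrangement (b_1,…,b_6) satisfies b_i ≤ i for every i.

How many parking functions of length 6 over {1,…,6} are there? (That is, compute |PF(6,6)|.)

16807

#PF = (7−6)·7^(6−1) = 1·16807 = 16807 [KW]
Example (3,3,1,2,1,5) → sorted (1,1,2,3,3,5): b_i ≤ i ∀i, a PF.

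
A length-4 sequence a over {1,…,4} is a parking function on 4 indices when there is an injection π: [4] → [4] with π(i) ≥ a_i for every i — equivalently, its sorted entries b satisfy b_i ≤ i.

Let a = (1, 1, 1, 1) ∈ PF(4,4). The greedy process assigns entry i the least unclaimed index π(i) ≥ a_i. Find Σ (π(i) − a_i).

6

Σπ = 4·5/2 = 10 (π permutes [4]); Σa = 1+1+1+1 = 4; disp = 10−4 = 6.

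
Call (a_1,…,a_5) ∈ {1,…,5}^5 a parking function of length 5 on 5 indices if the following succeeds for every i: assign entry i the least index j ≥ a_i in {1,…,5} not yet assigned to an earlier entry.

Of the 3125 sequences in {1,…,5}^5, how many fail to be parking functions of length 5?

1829

#PF = (5+1−5)·(5+1)^{5−1} = 1 · 1296 = 1296
Check (4,4,3,3,5) → sorted (3,3,4,4,5): b_1=3>1, not a PF.
So 3125 − 1296 = 1829 fail.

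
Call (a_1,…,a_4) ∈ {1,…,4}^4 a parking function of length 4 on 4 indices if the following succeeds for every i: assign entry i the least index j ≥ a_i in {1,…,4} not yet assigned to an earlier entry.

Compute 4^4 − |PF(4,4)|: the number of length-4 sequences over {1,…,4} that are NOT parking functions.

131

#PF = (4−4+1)·(4+1)^(4−1) = 1 · 125 = 125 [KW]
Example (3,4,4,4) → sorted (3,4,4,4): b_1=3>1, not a PF.
Total 256; non-PF = 256−125 = 131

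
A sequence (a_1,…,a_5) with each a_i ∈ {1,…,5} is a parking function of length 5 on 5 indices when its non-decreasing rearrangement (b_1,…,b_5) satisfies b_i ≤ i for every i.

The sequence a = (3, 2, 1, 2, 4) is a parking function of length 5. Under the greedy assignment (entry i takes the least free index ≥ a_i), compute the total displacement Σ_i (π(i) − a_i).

Σπ(i) = 1+…+5 = 15; Σa = 3+2+1+2+4 = 12; disp = 15−12 = 3.

3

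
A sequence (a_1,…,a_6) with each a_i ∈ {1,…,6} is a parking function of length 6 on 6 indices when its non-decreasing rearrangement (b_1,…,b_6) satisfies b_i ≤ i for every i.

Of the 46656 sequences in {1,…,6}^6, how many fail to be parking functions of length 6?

29849

Count = (6+1−6)·(6+1)^{6−1} = 1·16807 = 16807 [KW]
One tuple (6,5,4,3,6,4) → sorted (3,4,4,5,6,6): b_1=3>1, not a PF.
6^6 − 16807 = 46656 − 16807 = 29849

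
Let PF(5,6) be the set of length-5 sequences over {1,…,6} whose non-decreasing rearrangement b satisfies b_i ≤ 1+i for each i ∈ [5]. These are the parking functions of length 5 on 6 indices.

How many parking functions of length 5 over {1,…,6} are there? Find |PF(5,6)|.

|PF| = (6−5+1)·(6+1)^(5−1) = 2×2401 = 4802 (Pollak)
E.g. (3,4,2,6,1) → sorted (1,2,3,4,6): b_i ≤ 1+i ∀i, a PF.

4802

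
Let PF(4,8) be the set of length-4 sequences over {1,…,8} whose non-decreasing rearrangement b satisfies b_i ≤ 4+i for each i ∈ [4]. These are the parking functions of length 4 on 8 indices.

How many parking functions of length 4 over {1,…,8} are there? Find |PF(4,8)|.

|PF(4,8)| = (9−4)·9^(4−1) = 5 · 729 = 3645
Check (5,6,5,1) → sorted (1,5,5,6): b_i ≤ 4+i ∀i, a PF.

3645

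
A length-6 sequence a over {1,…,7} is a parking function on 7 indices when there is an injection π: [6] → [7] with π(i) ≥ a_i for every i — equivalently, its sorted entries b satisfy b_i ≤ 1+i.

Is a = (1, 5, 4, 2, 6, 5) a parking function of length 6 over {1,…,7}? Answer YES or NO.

Sorted: b = (1, 2, 4, 5, 5, 6).
  b_1=1 ≤ 2
  b_2=2 ≤ 3
  b_3=4 ≤ 4
  b_4=5 ≤ 5
  b_5=5 ≤ 6
  b_6=6 ≤ 7
All bounds hold ⇒ YES

YES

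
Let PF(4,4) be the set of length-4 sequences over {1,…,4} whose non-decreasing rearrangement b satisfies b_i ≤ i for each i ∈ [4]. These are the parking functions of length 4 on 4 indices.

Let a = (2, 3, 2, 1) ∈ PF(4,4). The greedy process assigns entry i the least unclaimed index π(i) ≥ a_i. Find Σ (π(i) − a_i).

2

Σπ(i) = 1+…+4 = 10; Σa = 2+3+2+1 = 8; disp = 10−8 = 2.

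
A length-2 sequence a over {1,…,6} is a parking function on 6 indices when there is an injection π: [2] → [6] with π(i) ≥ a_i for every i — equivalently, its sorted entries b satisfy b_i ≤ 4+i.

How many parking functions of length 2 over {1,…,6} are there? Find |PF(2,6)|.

35

|PF(2,6)| = 5·7^1 = 5×7 = 35 (Konheim–Weiss)
Example (6,2) → sorted (2,6): b_i ≤ 4+i ∀i, a PF.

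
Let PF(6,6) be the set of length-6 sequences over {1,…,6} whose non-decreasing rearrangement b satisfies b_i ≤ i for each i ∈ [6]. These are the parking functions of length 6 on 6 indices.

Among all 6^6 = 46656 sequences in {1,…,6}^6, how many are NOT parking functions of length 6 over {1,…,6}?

#PF = 1·7^5 = 1×16807 = 16807 [KW]
One tuple (6,5,6,6,1,4) → sorted (1,4,5,6,6,6): b_2=4>2, not a PF.
6^6 − 16807 = 46656 − 16807 = 29849

29849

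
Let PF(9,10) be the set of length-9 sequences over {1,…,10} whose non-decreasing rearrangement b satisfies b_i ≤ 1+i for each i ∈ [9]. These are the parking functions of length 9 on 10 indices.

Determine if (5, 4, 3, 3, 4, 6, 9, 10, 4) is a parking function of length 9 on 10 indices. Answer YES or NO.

NO

Rearranged: b = (3, 3, 4, 4, 4, 5, 6, 9, 10).
  b_1=3 > 2
  fails at i=1 ⇒ NO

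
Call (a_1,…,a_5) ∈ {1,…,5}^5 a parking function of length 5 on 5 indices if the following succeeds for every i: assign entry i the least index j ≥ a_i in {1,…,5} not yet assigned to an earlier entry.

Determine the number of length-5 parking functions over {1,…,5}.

1296

|PF| = 1·6^4 = 1·1296 = 1296 (Konheim–Weiss)
Example (1,2,4,3,4) → sorted (1,2,3,4,4): b_i ≤ i ∀i, a PF.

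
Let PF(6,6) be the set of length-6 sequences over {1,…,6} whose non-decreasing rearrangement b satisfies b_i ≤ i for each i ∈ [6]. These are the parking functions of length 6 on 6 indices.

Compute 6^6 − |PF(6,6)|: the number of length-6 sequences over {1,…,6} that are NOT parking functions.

|PF(6,6)| = (6+1−6)·(6+1)^{6−1} = 1·16807 = 16807 [KW]
Example (1,4,5,5,6,4) → sorted (1,4,4,5,5,6): b_2=4>2, not a PF.
Total 46656; non-PF = 46656−16807 = 29849

29849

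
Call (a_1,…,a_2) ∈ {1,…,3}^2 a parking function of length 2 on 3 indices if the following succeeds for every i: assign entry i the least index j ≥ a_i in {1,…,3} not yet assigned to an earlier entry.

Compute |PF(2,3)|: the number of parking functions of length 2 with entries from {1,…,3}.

8

#PF = (3+1−2)·(3+1)^{2−1} = 2·4 = 8
E.g. (2,2) → sorted (2,2): b_i ≤ 1+i ∀i, a PF.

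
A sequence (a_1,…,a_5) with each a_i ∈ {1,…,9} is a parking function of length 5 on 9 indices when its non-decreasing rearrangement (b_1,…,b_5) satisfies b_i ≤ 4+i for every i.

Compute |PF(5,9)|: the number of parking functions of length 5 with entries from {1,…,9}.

50000

|PF| = (10−5)·10^(5−1) = 5·10000 = 50000 (Konheim–Weiss)
Example (2,3,8,5,9) → sorted (2,3,5,8,9): b_i ≤ 4+i ∀i, a PF.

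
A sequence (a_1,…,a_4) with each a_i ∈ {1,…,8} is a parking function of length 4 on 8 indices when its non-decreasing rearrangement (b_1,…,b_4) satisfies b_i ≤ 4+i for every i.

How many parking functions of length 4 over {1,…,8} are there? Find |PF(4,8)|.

|PF(4,8)| = 5·9^3 = 5×729 = 3645 (Pollak)
Check (1,1,2,8) → sorted (1,1,2,8): b_i ≤ 4+i ∀i, a PF.

3645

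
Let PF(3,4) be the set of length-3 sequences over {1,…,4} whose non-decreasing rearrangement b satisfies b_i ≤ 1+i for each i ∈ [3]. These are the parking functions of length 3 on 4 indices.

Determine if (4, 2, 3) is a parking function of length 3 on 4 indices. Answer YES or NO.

Sorted: b = (2, 3, 4).
  b_1=2 ≤ 2
  b_2=3 ≤ 3
  b_3=4 ≤ 4
All bounds hold ⇒ YES

YES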